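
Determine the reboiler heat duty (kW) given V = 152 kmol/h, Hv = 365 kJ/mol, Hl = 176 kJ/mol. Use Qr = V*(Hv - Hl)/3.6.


Qr = 152 * (365 - 176) / 3.6 = 152 * 189 / 3.6 = 7980

7980 kW


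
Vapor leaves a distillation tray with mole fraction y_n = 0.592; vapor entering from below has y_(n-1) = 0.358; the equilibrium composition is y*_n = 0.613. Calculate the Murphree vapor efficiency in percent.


Murphree vapor efficiency: EMV = (y_n - y_(n-1)) / (y*_n - y_(n-1)) * 100
EMV = (0.592 - 0.358) / (0.613 - 0.358) * 100 = 0.234 / 0.255 * 100 = 91.76

91.76 %


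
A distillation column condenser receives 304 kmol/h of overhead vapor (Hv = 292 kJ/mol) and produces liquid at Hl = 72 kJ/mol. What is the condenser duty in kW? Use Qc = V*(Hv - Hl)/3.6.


Qc = 304 * (292 - 72) / 3.6 = 304 * 220 / 3.6 = 18580

18580 kW


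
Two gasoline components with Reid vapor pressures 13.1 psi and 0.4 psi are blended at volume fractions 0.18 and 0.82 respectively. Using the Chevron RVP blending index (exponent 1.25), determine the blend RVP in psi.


Chevron index: RVP_blend = (sum xi*RVPi^1.25)^(1/1.25)
RVP^1.25 terms: 0.18 * 13.1^1.25 + 0.82 * 0.4^1.25 = 4.74687
RVP_blend = 4.74687^(1/1.25) = 3.476

3.476 psi


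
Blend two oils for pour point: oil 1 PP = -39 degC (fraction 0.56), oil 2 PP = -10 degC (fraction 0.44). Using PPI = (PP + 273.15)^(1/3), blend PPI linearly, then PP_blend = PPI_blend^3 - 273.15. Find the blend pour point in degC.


PPI_1 = (-39 + 273.15)^(1/3) = 6.163557
PPI_2 = (-10 + 273.15)^(1/3) = 6.408176
PPI_blend = 0.56 * 6.163557 + 0.44 * 6.408176 = 6.271189
PP_blend = 6.271189^3 - 273.15 = 246.6321 - 273.15 = -26.52

-26.52 degC


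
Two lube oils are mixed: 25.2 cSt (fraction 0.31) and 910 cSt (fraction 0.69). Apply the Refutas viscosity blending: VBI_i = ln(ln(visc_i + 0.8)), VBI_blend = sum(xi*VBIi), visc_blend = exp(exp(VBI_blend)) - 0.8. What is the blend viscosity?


Refutas method: VBN_i = 14.534*ln(ln(visc_i + 0.8)) + 10.975, blended linearly by mass fraction; since VBN is linear in VBI_i = ln(ln(visc_i + 0.8)) and the fractions sum to 1, blend VBI directly: visc = exp(exp(VBI_blend)) - 0.8
VBI_1 = ln(ln(25.2 + 0.8)) = 1.18114
VBI_2 = ln(ln(910 + 0.8)) = 1.91903
VBI_blend = 0.31 * 1.18114 + 0.69 * 1.91903 = 1.69028
visc_blend = exp(exp(1.69028)) - 0.8 = 225.3

225.3 cSt


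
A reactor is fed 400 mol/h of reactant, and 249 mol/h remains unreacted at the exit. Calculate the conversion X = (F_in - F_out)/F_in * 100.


X = (F_in - F_out) / F_in * 100
Moles reacted = 400 - 249 = 151
X = 151 / 400 * 100
= 0.3775 * 100
= 37.75 %

37.75 %


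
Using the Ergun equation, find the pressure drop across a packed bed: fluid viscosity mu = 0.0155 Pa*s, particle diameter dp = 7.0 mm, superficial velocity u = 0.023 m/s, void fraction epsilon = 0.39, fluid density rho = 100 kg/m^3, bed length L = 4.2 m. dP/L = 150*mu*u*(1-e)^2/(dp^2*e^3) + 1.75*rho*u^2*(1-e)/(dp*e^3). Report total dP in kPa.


dp = 7.0 mm = 0.007 m
Viscous term = 150*0.0155*0.023*(1-0.39)^2 / (0.007^2*0.39^3) = 6845.74
Inertial term = 1.75*100*0.023^2*(1-0.39) / (0.007*0.39^3) = 135.998
dP/L = 6845.74 + 135.998 = 6981.74 Pa/m
dP = 6981.74 * 4.2 / 1000 = 29.32 kPa

29.32 kPa


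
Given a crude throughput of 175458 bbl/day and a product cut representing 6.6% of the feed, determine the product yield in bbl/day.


Crude throughput = 175458 bbl/day
Fraction yield = 6.6%
yield = throughput * fraction / 100
yield = 175458 * 6.6 / 100 = 11580.228

11580.228 bbl/day


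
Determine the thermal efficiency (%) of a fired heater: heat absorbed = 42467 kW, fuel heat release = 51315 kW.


Furnace efficiency = Q_absorbed / Q_fuel * 100
= 42467 / 51315 * 100 = 82.76

82.76 %


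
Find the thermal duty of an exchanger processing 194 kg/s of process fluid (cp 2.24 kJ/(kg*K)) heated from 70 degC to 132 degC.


Q = m_dot * cp * delta_T
delta_T = 132 - 70 = 62 K
Q = 194 * 2.24 * 62
= 434.56 * 62
= 26942.72 kW

26942.72 kW


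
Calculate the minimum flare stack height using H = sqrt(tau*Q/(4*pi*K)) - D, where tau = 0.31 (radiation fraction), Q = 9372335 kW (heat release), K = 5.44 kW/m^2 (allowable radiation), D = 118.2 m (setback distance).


tau*Q/(4*pi*K) = 0.31 * 9372335 / (4 * pi * 5.44) = 42501.2
sqrt(42501.2) = 206.158
H = 206.158 - 118.2 = 87.96

87.96 m


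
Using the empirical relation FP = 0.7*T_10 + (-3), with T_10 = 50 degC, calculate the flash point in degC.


FP = 0.7 * 50 + (-3) = 32

32 degC


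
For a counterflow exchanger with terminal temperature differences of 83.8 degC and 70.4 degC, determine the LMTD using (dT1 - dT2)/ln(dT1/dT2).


LMTD = (dT1 - dT2) / ln(dT1/dT2)
= (83.8 - 70.4) / ln(83.8 / 70.4) = 13.4 / 0.17424 = 76.91

76.91 degC


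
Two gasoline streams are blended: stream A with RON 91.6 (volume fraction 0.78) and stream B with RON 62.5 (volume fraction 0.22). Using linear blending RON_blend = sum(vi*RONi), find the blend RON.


Linear blending: RON_blend = sum(vi * RONi)
Contribution 1: 0.78 * 91.6 = 71.448
Contribution 2: 0.22 * 62.5 = 13.75
RON_blend = 71.448 + 13.75 = 85.198

85.198


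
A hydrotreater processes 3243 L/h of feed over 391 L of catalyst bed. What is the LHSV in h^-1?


LHSV = volumetric feed rate / catalyst volume
= 3243 L/h / 391 L
= 8.294 h^-1

8.294 h^-1


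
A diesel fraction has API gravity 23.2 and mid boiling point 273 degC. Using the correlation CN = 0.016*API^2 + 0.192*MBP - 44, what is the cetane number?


CN = 0.016 * 23.2^2 + 0.192 * 273 - 44
CN = 8.61184 + 52.416 - 44 = 17.02784

17.02784


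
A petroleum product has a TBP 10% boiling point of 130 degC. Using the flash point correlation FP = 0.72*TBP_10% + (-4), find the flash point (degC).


FP = 0.72 * 130 + (-4) = 89.6

89.6 degC


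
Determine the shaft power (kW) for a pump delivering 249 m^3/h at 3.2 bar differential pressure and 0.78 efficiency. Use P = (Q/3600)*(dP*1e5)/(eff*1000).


Q = 249 / 3600 = 0.0691667 m^3/s
P = 0.0691667 * (3.2 * 1e5) / 0.78 / 1000 = 28.38

28.38 kW


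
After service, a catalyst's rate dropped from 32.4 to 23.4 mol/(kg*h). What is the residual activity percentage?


Activity (%) = (rate_used / rate_fresh) * 100
rate_used = 23.4, rate_fresh = 32.4
= (23.4 / 32.4) * 100
= 0.7222 * 100 = 72.22

72.22 %


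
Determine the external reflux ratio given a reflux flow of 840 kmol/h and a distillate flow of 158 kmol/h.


Reflux ratio definition: R = L / D (liquid returned / distillate withdrawn)
L = 840 kmol/h, D = 158 kmol/h
R = 840 / 158 = 5.316

5.316


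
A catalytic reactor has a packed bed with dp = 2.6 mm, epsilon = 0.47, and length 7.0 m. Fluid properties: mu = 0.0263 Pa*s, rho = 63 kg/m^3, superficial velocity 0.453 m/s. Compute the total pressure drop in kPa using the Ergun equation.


dp = 2.6 mm = 0.0026 m
Viscous term = 150*0.0263*0.453*(1-0.47)^2 / (0.0026^2*0.47^3) = 715248
Inertial term = 1.75*63*0.453^2*(1-0.47) / (0.0026*0.47^3) = 44420.6
dP/L = 715248 + 44420.6 = 759669 Pa/m
dP = 759669 * 7.0 / 1000 = 5318 kPa

5318 kPa


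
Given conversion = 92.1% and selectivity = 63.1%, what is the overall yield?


Overall yield = conversion (%) * selectivity (%) / 100
Conversion = 92.1%, Selectivity = 63.1%
Y = 92.1 * 63.1 / 100
= 58.1151 %

58.1151 %


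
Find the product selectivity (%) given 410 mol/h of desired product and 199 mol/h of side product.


Selectivity = desired / (desired + undesired) * 100
Total products = 410 + 199 = 609 mol/h
S = 410 / 609 * 100
= 0.6732 * 100
= 67.32 %

67.32 %


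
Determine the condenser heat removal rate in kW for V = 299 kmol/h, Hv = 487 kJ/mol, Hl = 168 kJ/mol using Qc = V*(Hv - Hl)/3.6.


Qc = 299 * (487 - 168) / 3.6 = 299 * 319 / 3.6 = 26490

26490 kW


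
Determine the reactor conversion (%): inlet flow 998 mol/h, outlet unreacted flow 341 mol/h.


X = (F_in - F_out) / F_in * 100
Moles reacted = 998 - 341 = 657
X = 657 / 998 * 100
= 0.6583 * 100
= 65.83 %

65.83 %


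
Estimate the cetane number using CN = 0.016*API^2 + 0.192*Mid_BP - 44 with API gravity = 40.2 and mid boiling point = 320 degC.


CN = 0.016 * 40.2^2 + 0.192 * 320 - 44
CN = 25.85664 + 61.44 - 44 = 43.29664

43.29664


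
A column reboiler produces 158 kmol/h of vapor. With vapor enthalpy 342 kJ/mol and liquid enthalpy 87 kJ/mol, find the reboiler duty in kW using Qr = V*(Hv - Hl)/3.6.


Qr = 158 * (342 - 87) / 3.6 = 158 * 255 / 3.6 = 11190

11190 kW


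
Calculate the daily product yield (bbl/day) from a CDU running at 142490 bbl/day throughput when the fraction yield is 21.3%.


Crude throughput = 142490 bbl/day
Fraction yield = 21.3%
yield = throughput * fraction / 100
yield = 142490 * 21.3 / 100 = 30350.37

30350.37 bbl/day


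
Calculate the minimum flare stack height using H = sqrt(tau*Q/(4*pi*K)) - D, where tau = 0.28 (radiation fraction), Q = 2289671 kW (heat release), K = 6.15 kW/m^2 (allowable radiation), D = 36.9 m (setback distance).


tau*Q/(4*pi*K) = 0.28 * 2289671 / (4 * pi * 6.15) = 8295.57
sqrt(8295.57) = 91.08
H = 91.08 - 36.9 = 54.18

54.18 m


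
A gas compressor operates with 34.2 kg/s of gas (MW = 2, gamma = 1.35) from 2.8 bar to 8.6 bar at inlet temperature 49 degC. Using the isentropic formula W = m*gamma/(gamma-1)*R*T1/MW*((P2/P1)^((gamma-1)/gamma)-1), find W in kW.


Isentropic work: W = m*(gamma/(gamma-1))*(R*T1/MW)*((P2/P1)^((gamma-1)/gamma) - 1)
T1 = 49 + 273.15 = 322.15 K
Pressure ratio = 8.6 / 2.8 = 3.07143
Exponent = (1.35 - 1)/1.35 = 0.259259
(P2/P1)^exp - 1 = 3.07143^0.259259 - 1 = 0.337665
W = 34.2 * 1.35 / 0.35 * 8.314 * 322.15 / 2 * 0.337665 = 59650

59650 kW


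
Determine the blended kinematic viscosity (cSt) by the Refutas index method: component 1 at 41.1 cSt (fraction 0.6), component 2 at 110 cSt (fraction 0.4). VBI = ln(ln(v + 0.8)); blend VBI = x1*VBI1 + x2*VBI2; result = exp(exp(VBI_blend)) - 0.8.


Refutas method: VBN_i = 14.534*ln(ln(visc_i + 0.8)) + 10.975, blended linearly by mass fraction; since VBN is linear in VBI_i = ln(ln(visc_i + 0.8)) and the fractions sum to 1, blend VBI directly: visc = exp(exp(VBI_blend)) - 0.8
VBI_1 = ln(ln(41.1 + 0.8)) = 1.31782
VBI_2 = ln(ln(110 + 0.8)) = 1.54921
VBI_blend = 0.6 * 1.31782 + 0.4 * 1.54921 = 1.41038
visc_blend = exp(exp(1.41038)) - 0.8 = 59.39

59.39 cSt


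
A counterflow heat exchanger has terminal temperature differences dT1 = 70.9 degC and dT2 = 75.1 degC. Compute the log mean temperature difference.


LMTD = (dT1 - dT2) / ln(dT1/dT2)
= (70.9 - 75.1) / ln(70.9 / 75.1) = -4.2 / -0.0575501 = 72.98

72.98 degC


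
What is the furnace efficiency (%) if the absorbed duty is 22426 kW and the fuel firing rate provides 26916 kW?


Furnace efficiency = Q_absorbed / Q_fuel * 100
= 22426 / 26916 * 100 = 83.32

83.32 %


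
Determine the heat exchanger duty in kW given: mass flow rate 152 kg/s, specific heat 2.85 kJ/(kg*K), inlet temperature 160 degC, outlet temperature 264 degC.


Q = m_dot * cp * delta_T
delta_T = 264 - 160 = 104 K
Q = 152 * 2.85 * 104
= 433.2 * 104
= 45052.8 kW

45052.8 kW


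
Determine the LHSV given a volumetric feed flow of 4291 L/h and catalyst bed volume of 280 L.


LHSV = volumetric feed rate / catalyst volume
= 4291 L/h / 280 L
= 15.32 h^-1

15.32 h^-1


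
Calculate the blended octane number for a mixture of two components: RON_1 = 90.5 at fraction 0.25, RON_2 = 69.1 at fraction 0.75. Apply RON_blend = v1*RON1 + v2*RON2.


Linear blending: RON_blend = sum(vi * RONi)
Contribution 1: 0.25 * 90.5 = 22.625
Contribution 2: 0.75 * 69.1 = 51.825
RON_blend = 22.625 + 51.825 = 74.45

74.45


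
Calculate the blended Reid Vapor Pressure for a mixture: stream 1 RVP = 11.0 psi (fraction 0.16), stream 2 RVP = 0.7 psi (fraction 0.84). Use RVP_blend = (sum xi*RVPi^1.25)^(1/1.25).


Chevron index: RVP_blend = (sum xi*RVPi^1.25)^(1/1.25)
RVP^1.25 terms: 0.16 * 11.0^1.25 + 0.84 * 0.7^1.25 = 3.74308
RVP_blend = 3.74308^(1/1.25) = 2.875

2.875 psi


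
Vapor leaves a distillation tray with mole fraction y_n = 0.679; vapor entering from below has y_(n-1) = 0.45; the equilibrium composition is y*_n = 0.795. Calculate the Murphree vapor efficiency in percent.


Murphree vapor efficiency: EMV = (y_n - y_(n-1)) / (y*_n - y_(n-1)) * 100
EMV = (0.679 - 0.45) / (0.795 - 0.45) * 100 = 0.229 / 0.345 * 100 = 66.38

66.38 %


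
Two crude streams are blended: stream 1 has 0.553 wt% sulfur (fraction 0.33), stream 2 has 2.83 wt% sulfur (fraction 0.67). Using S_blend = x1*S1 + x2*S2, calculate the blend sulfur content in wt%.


Linear sulfur blending: S_blend = x1*S1 + x2*S2
Contribution 1: 0.33 * 0.553 = 0.18249 wt%
Contribution 2: 0.67 * 2.83 = 1.8961 wt%
S_blend = 0.18249 + 1.8961 = 2.07859

2.07859 wt%


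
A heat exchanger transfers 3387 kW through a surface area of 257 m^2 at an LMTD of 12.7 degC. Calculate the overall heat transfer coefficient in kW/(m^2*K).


From Q = U*A*LMTD, U = Q / (A * LMTD)
U = 3387 / (257 * 12.7) = 3387 / 3263.9 = 1.038

1.038 kW/(m^2*K)


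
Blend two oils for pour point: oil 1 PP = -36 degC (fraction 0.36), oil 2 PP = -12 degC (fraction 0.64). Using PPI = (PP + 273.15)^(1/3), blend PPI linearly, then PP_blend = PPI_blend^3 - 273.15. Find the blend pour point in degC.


PPI_1 = (-36 + 273.15)^(1/3) = 6.189768
PPI_2 = (-12 + 273.15)^(1/3) = 6.391901
PPI_blend = 0.36 * 6.189768 + 0.64 * 6.391901 = 6.319133
PP_blend = 6.319133^3 - 273.15 = 252.3321 - 273.15 = -20.82

-20.82 degC


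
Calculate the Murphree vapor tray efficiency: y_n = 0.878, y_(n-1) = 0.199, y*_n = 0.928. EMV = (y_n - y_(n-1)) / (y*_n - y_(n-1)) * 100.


Murphree vapor efficiency: EMV = (y_n - y_(n-1)) / (y*_n - y_(n-1)) * 100
EMV = (0.878 - 0.199) / (0.928 - 0.199) * 100 = 0.679 / 0.729 * 100 = 93.14

93.14 %


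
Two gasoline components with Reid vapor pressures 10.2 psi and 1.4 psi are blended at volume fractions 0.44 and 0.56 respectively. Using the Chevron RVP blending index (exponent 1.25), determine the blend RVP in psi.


Chevron index: RVP_blend = (sum xi*RVPi^1.25)^(1/1.25)
RVP^1.25 terms: 0.44 * 10.2^1.25 + 0.56 * 1.4^1.25 = 8.87333
RVP_blend = 8.87333^(1/1.25) = 5.734

5.734 psi


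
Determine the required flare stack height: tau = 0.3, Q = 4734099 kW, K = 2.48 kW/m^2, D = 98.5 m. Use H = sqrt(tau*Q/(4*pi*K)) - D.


tau*Q/(4*pi*K) = 0.3 * 4734099 / (4 * pi * 2.48) = 45571.9
sqrt(45571.9) = 213.476
H = 213.476 - 98.5 = 115.0

115.0 m


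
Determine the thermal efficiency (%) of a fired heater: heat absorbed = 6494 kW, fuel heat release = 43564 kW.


Furnace efficiency = Q_absorbed / Q_fuel * 100
= 6494 / 43564 * 100 = 14.91

14.91 %


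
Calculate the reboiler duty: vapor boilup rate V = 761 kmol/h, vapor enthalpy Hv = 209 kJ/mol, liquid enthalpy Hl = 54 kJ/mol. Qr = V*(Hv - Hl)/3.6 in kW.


Qr = 761 * (209 - 54) / 3.6 = 761 * 155 / 3.6 = 32770

32770 kW


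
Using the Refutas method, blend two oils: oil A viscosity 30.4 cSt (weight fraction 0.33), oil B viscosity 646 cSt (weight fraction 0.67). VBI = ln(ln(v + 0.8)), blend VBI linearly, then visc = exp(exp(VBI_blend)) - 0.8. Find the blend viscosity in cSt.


Refutas method: VBN_i = 14.534*ln(ln(visc_i + 0.8)) + 10.975, blended linearly by mass fraction; since VBN is linear in VBI_i = ln(ln(visc_i + 0.8)) and the fractions sum to 1, blend VBI directly: visc = exp(exp(VBI_blend)) - 0.8
VBI_1 = ln(ln(30.4 + 0.8)) = 1.23559
VBI_2 = ln(ln(646 + 0.8)) = 1.86749
VBI_blend = 0.33 * 1.23559 + 0.67 * 1.86749 = 1.65896
visc_blend = exp(exp(1.65896)) - 0.8 = 190.5

190.5 cSt


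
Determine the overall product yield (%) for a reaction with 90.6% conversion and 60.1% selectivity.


Overall yield = conversion (%) * selectivity (%) / 100
Conversion = 90.6%, Selectivity = 60.1%
Y = 90.6 * 60.1 / 100
= 54.4506 %

54.4506 %


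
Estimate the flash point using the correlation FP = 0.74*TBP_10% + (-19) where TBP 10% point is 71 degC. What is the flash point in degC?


FP = 0.74 * 71 + (-19) = 33.54

33.54 degC


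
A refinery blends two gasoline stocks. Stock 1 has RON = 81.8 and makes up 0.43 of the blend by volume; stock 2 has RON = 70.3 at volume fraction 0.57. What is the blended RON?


Linear blending: RON_blend = sum(vi * RONi)
Contribution 1: 0.43 * 81.8 = 35.174
Contribution 2: 0.57 * 70.3 = 40.071
RON_blend = 35.174 + 40.071 = 75.245

75.245


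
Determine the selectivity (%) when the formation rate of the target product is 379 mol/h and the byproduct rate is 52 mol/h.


Selectivity = desired / (desired + undesired) * 100
Total products = 379 + 52 = 431 mol/h
S = 379 / 431 * 100
= 0.8794 * 100
= 87.94 %

87.94 %


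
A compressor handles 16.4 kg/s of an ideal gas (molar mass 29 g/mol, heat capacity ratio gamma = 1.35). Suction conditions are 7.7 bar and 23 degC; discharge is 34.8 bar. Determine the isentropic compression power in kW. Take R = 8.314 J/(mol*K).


Isentropic work: W = m*(gamma/(gamma-1))*(R*T1/MW)*((P2/P1)^((gamma-1)/gamma) - 1)
T1 = 23 + 273.15 = 296.15 K
Pressure ratio = 34.8 / 7.7 = 4.51948
Exponent = (1.35 - 1)/1.35 = 0.259259
(P2/P1)^exp - 1 = 4.51948^0.259259 - 1 = 0.478555
W = 16.4 * 1.35 / 0.35 * 8.314 * 296.15 / 29 * 0.478555 = 2570

2570 kW


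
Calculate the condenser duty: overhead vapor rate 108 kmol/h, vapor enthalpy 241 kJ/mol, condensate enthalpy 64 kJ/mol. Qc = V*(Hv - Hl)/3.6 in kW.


Qc = 108 * (241 - 64) / 3.6 = 108 * 177 / 3.6 = 5310

5310 kW


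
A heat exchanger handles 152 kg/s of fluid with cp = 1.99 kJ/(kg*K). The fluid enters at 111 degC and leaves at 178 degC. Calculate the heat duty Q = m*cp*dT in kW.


Q = m_dot * cp * delta_T
delta_T = 178 - 111 = 67 K
Q = 152 * 1.99 * 67
= 302.48 * 67
= 20266.16 kW

20266.16 kW


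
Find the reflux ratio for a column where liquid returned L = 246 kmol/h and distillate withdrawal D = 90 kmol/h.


Reflux ratio definition: R = L / D (liquid returned / distillate withdrawn)
L = 246 kmol/h, D = 90 kmol/h
R = 246 / 90 = 2.733

2.733


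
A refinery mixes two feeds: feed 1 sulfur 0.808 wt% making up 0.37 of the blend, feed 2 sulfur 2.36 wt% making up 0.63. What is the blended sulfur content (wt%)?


Linear sulfur blending: S_blend = x1*S1 + x2*S2
Contribution 1: 0.37 * 0.808 = 0.29896 wt%
Contribution 2: 0.63 * 2.36 = 1.4868 wt%
S_blend = 0.29896 + 1.4868 = 1.78576

1.78576 wt%


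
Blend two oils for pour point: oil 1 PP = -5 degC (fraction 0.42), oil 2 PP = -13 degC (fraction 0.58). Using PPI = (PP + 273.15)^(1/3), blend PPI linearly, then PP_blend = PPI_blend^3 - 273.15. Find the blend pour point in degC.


PPI_1 = (-5 + 273.15)^(1/3) = 6.448508
PPI_2 = (-13 + 273.15)^(1/3) = 6.383731
PPI_blend = 0.42 * 6.448508 + 0.58 * 6.383731 = 6.410937
PP_blend = 6.410937^3 - 273.15 = 263.4902 - 273.15 = -9.66

-9.66 degC


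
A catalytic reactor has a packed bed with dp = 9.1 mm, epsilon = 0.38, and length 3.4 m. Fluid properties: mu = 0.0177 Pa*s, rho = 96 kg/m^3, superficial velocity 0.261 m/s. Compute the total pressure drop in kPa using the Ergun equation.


dp = 9.1 mm = 0.0091 m
Viscous term = 150*0.0177*0.261*(1-0.38)^2 / (0.0091^2*0.38^3) = 58621.2
Inertial term = 1.75*96*0.261^2*(1-0.38) / (0.0091*0.38^3) = 14209.9
dP/L = 58621.2 + 14209.9 = 72831.1 Pa/m
dP = 72831.1 * 3.4 / 1000 = 247.6 kPa

247.6 kPa


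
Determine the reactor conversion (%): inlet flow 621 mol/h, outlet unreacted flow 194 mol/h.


X = (F_in - F_out) / F_in * 100
Moles reacted = 621 - 194 = 427
X = 427 / 621 * 100
= 0.6876 * 100
= 68.76 %

68.76 %


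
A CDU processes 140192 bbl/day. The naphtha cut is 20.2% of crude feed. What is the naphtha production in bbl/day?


Crude throughput = 140192 bbl/day
Fraction yield = 20.2%
yield = throughput * fraction / 100
yield = 140192 * 20.2 / 100 = 28318.784

28318.784 bbl/day


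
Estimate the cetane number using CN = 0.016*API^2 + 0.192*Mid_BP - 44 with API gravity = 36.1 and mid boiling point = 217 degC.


CN = 0.016 * 36.1^2 + 0.192 * 217 - 44
CN = 20.85136 + 41.664 - 44 = 18.51536

18.51536


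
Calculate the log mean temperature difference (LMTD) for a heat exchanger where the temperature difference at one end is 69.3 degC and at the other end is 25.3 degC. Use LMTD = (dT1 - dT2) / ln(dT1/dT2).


LMTD = (dT1 - dT2) / ln(dT1/dT2)
= (69.3 - 25.3) / ln(69.3 / 25.3) = 44 / 1.00764 = 43.67

43.67 degC


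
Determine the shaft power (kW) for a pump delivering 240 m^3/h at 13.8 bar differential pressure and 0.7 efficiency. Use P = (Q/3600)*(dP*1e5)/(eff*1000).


Q = 240 / 3600 = 0.0666667 m^3/s
P = 0.0666667 * (13.8 * 1e5) / 0.7 / 1000 = 131.4

131.4 kW


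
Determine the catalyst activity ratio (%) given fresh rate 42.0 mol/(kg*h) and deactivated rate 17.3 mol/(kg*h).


Activity (%) = (rate_used / rate_fresh) * 100
rate_used = 17.3, rate_fresh = 42.0
= (17.3 / 42.0) * 100
= 0.4119 * 100 = 41.19

41.19 %


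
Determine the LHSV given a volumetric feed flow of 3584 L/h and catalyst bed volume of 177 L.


LHSV = volumetric feed rate / catalyst volume
= 3584 L/h / 177 L
= 20.25 h^-1

20.25 h^-1


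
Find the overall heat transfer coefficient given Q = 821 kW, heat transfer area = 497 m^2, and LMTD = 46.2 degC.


From Q = U*A*LMTD, U = Q / (A * LMTD)
U = 821 / (497 * 46.2) = 821 / 22961.4 = 0.03576

0.03576 kW/(m^2*K)


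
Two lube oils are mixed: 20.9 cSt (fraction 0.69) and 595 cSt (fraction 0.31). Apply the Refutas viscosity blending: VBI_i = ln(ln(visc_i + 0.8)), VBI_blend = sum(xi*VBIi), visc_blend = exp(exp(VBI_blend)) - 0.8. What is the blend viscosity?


Refutas method: VBN_i = 14.534*ln(ln(visc_i + 0.8)) + 10.975, blended linearly by mass fraction; since VBN is linear in VBI_i = ln(ln(visc_i + 0.8)) and the fractions sum to 1, blend VBI directly: visc = exp(exp(VBI_blend)) - 0.8
VBI_1 = ln(ln(20.9 + 0.8)) = 1.12406
VBI_2 = ln(ln(595 + 0.8)) = 1.85472
VBI_blend = 0.69 * 1.12406 + 0.31 * 1.85472 = 1.35056
visc_blend = exp(exp(1.35056)) - 0.8 = 46.65

46.65 cSt


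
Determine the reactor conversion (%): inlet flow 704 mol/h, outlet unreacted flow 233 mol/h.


X = (F_in - F_out) / F_in * 100
Moles reacted = 704 - 233 = 471
X = 471 / 704 * 100
= 0.6690 * 100
= 66.90 %

66.90 %


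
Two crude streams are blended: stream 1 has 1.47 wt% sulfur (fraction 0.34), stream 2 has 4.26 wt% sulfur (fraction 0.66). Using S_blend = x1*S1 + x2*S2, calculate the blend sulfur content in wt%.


Linear sulfur blending: S_blend = x1*S1 + x2*S2
Contribution 1: 0.34 * 1.47 = 0.4998 wt%
Contribution 2: 0.66 * 4.26 = 2.8116 wt%
S_blend = 0.4998 + 2.8116 = 3.3114

3.3114 wt%


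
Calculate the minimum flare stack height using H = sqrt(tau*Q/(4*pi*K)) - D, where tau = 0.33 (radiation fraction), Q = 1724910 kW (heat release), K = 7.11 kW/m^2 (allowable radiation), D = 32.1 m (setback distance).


tau*Q/(4*pi*K) = 0.33 * 1724910 / (4 * pi * 7.11) = 6370.9
sqrt(6370.9) = 79.8179
H = 79.8179 - 32.1 = 47.72

47.72 m


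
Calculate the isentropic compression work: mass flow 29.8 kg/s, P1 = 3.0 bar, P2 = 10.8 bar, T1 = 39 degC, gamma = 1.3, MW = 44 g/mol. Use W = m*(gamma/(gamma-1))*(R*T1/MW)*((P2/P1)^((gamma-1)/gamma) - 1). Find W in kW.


Isentropic work: W = m*(gamma/(gamma-1))*(R*T1/MW)*((P2/P1)^((gamma-1)/gamma) - 1)
T1 = 39 + 273.15 = 312.15 K
Pressure ratio = 10.8 / 3.0 = 3.6
Exponent = (1.3 - 1)/1.3 = 0.230769
(P2/P1)^exp - 1 = 3.6^0.230769 - 1 = 0.343932
W = 29.8 * 1.3 / 0.3 * 8.314 * 312.15 / 44 * 0.343932 = 2620

2620 kW


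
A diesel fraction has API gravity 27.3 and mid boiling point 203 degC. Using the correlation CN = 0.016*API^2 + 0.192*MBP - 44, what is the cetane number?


CN = 0.016 * 27.3^2 + 0.192 * 203 - 44
CN = 11.92464 + 38.976 - 44 = 6.90064

6.90064


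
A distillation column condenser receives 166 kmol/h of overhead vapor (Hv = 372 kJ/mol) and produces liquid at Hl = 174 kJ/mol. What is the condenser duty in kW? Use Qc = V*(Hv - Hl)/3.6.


Qc = 166 * (372 - 174) / 3.6 = 166 * 198 / 3.6 = 9130

9130 kW


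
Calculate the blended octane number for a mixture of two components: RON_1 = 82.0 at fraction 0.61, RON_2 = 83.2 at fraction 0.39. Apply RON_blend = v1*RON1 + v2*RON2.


Linear blending: RON_blend = sum(vi * RONi)
Contribution 1: 0.61 * 82.0 = 50.02
Contribution 2: 0.39 * 83.2 = 32.448
RON_blend = 50.02 + 32.448 = 82.468

82.468


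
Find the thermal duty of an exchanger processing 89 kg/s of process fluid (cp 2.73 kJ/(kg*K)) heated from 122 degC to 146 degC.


Q = m_dot * cp * delta_T
delta_T = 146 - 122 = 24 K
Q = 89 * 2.73 * 24
= 242.97 * 24
= 5831.28 kW

5831.28 kW


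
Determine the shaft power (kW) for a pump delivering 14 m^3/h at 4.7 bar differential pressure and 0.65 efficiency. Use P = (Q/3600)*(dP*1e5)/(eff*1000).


Q = 14 / 3600 = 0.00388889 m^3/s
P = 0.00388889 * (4.7 * 1e5) / 0.65 / 1000 = 2.812

2.812 kW


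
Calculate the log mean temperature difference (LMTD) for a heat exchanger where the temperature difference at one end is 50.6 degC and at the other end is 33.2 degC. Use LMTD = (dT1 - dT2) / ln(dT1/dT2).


LMTD = (dT1 - dT2) / ln(dT1/dT2)
= (50.6 - 33.2) / ln(50.6 / 33.2) = 17.4 / 0.421402 = 41.29

41.29 degC


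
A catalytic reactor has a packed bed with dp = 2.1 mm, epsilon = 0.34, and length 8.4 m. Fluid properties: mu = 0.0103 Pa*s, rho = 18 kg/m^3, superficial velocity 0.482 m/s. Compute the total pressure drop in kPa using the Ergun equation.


dp = 2.1 mm = 0.0021 m
Viscous term = 150*0.0103*0.482*(1-0.34)^2 / (0.0021^2*0.34^3) = 1871490
Inertial term = 1.75*18*0.482^2*(1-0.34) / (0.0021*0.34^3) = 58518.4
dP/L = 1871490 + 58518.4 = 1930010 Pa/m
dP = 1930010 * 8.4 / 1000 = 16210 kPa

16210 kPa


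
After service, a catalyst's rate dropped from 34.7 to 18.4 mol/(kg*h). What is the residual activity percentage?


Activity (%) = (rate_used / rate_fresh) * 100
rate_used = 18.4, rate_fresh = 34.7
= (18.4 / 34.7) * 100
= 0.5303 * 100 = 53.03

53.03 %


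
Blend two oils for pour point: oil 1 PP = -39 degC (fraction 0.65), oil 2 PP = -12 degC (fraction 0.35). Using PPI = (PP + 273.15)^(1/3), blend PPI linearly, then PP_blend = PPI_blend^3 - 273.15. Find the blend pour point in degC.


PPI_1 = (-39 + 273.15)^(1/3) = 6.163557
PPI_2 = (-12 + 273.15)^(1/3) = 6.391901
PPI_blend = 0.65 * 6.163557 + 0.35 * 6.391901 = 6.243477
PP_blend = 6.243477^3 - 273.15 = 243.377 - 273.15 = -29.77

-29.77 degC


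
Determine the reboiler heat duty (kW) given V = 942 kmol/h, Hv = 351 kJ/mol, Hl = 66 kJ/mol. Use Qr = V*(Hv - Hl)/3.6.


Qr = 942 * (351 - 66) / 3.6 = 942 * 285 / 3.6 = 74580

74580 kW


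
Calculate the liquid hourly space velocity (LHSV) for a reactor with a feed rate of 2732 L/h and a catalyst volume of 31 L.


LHSV = volumetric feed rate / catalyst volume
= 2732 L/h / 31 L
= 88.13 h^-1

88.13 h^-1


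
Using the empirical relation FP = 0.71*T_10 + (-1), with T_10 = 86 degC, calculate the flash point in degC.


FP = 0.71 * 86 + (-1) = 60.06

60.06 degC


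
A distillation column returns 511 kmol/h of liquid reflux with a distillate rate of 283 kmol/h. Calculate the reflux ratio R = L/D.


Reflux ratio definition: R = L / D (liquid returned / distillate withdrawn)
L = 511 kmol/h, D = 283 kmol/h
R = 511 / 283 = 1.806

1.806


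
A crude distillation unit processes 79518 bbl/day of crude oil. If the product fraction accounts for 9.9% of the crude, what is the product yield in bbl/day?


Crude throughput = 79518 bbl/day
Fraction yield = 9.9%
yield = throughput * fraction / 100
yield = 79518 * 9.9 / 100 = 7872.282

7872.282 bbl/day


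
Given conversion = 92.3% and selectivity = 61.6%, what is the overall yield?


Overall yield = conversion (%) * selectivity (%) / 100
Conversion = 92.3%, Selectivity = 61.6%
Y = 92.3 * 61.6 / 100
= 56.8568 %

56.8568 %


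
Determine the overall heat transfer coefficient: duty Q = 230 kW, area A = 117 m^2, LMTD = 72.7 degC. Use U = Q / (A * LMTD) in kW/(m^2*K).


From Q = U*A*LMTD, U = Q / (A * LMTD)
U = 230 / (117 * 72.7) = 230 / 8505.9 = 0.02704

0.02704 kW/(m^2*K)


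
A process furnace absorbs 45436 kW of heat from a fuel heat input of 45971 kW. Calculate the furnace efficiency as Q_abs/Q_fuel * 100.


Furnace efficiency = Q_absorbed / Q_fuel * 100
= 45436 / 45971 * 100 = 98.84

98.84 %


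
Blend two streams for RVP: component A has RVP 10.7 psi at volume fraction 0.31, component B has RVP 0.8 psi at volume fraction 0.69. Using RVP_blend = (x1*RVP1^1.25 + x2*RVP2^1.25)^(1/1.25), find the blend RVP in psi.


Chevron index: RVP_blend = (sum xi*RVPi^1.25)^(1/1.25)
RVP^1.25 terms: 0.31 * 10.7^1.25 + 0.69 * 0.8^1.25 = 6.52122
RVP_blend = 6.52122^(1/1.25) = 4.482

4.482 psi


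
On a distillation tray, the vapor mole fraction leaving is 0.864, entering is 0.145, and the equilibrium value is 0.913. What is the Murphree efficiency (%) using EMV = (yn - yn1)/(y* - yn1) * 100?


Murphree vapor efficiency: EMV = (y_n - y_(n-1)) / (y*_n - y_(n-1)) * 100
EMV = (0.864 - 0.145) / (0.913 - 0.145) * 100 = 0.719 / 0.768 * 100 = 93.62

93.62 %


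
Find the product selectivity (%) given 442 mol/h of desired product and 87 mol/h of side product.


Selectivity = desired / (desired + undesired) * 100
Total products = 442 + 87 = 529 mol/h
S = 442 / 529 * 100
= 0.8355 * 100
= 83.55 %

83.55 %


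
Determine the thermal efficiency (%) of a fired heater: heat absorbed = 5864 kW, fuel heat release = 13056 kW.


Furnace efficiency = Q_absorbed / Q_fuel * 100
= 5864 / 13056 * 100 = 44.91

44.91 %


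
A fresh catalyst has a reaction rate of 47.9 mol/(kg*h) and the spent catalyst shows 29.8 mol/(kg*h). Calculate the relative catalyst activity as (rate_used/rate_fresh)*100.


Activity (%) = (rate_used / rate_fresh) * 100
rate_used = 29.8, rate_fresh = 47.9
= (29.8 / 47.9) * 100
= 0.6221 * 100 = 62.21

62.21 %


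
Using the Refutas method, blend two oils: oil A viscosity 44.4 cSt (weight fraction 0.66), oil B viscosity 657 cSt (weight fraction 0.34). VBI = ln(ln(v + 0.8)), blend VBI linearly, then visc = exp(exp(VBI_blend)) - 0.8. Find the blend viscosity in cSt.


Refutas method: VBN_i = 14.534*ln(ln(visc_i + 0.8)) + 10.975, blended linearly by mass fraction; since VBN is linear in VBI_i = ln(ln(visc_i + 0.8)) and the fractions sum to 1, blend VBI directly: visc = exp(exp(VBI_blend)) - 0.8
VBI_1 = ln(ln(44.4 + 0.8)) = 1.33792
VBI_2 = ln(ln(657 + 0.8)) = 1.87009
VBI_blend = 0.66 * 1.33792 + 0.34 * 1.87009 = 1.51886
visc_blend = exp(exp(1.51886)) - 0.8 = 95.46

95.46 cSt


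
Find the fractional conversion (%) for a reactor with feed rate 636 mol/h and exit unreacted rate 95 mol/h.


X = (F_in - F_out) / F_in * 100
Moles reacted = 636 - 95 = 541
X = 541 / 636 * 100
= 0.8506 * 100
= 85.06 %

85.06 %


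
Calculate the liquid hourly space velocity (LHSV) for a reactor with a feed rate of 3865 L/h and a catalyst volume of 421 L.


LHSV = volumetric feed rate / catalyst volume
= 3865 L/h / 421 L
= 9.181 h^-1

9.181 h^-1


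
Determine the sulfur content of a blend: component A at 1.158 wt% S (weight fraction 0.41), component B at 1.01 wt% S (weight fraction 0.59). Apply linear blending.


Linear sulfur blending: S_blend = x1*S1 + x2*S2
Contribution 1: 0.41 * 1.158 = 0.47478 wt%
Contribution 2: 0.59 * 1.01 = 0.5959 wt%
S_blend = 0.47478 + 0.5959 = 1.07068

1.07068 wt%


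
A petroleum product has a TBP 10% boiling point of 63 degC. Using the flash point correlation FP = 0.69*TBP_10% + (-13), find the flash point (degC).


FP = 0.69 * 63 + (-13) = 30.47

30.47 degC


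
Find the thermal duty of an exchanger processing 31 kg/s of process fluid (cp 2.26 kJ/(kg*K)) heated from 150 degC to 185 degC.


Q = m_dot * cp * delta_T
delta_T = 185 - 150 = 35 K
Q = 31 * 2.26 * 35
= 70.06 * 35
= 2452.1 kW

2452.1 kW


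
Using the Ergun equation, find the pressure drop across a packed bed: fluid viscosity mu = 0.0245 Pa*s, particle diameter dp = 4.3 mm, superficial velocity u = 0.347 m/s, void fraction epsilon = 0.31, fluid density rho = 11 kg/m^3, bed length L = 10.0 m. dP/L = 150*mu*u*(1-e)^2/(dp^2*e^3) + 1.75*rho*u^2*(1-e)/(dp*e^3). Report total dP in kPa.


dp = 4.3 mm = 0.0043 m
Viscous term = 150*0.0245*0.347*(1-0.31)^2 / (0.0043^2*0.31^3) = 1102210
Inertial term = 1.75*11*0.347^2*(1-0.31) / (0.0043*0.31^3) = 12484.9
dP/L = 1102210 + 12484.9 = 1114690 Pa/m
dP = 1114690 * 10.0 / 1000 = 11150 kPa

11150 kPa


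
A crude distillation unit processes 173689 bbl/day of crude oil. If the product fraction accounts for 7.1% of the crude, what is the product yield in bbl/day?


Crude throughput = 173689 bbl/day
Fraction yield = 7.1%
yield = throughput * fraction / 100
yield = 173689 * 7.1 / 100 = 12331.919

12331.919 bbl/day


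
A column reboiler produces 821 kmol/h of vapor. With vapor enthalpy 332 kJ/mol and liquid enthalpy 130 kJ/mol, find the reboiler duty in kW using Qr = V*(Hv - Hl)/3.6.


Qr = 821 * (332 - 130) / 3.6 = 821 * 202 / 3.6 = 46070

46070 kW


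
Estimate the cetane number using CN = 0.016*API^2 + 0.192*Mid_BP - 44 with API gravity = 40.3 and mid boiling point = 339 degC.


CN = 0.016 * 40.3^2 + 0.192 * 339 - 44
CN = 25.98544 + 65.088 - 44 = 47.07344

47.07344


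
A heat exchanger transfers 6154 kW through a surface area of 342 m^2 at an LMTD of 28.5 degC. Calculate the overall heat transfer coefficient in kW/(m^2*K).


From Q = U*A*LMTD, U = Q / (A * LMTD)
U = 6154 / (342 * 28.5) = 6154 / 9747 = 0.6314

0.6314 kW/(m^2*K)


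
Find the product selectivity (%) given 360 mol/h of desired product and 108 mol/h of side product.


Selectivity = desired / (desired + undesired) * 100
Total products = 360 + 108 = 468 mol/h
S = 360 / 468 * 100
= 0.7692 * 100
= 76.92 %

76.92 %


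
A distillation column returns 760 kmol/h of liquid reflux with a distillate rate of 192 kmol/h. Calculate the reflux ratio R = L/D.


Reflux ratio definition: R = L / D (liquid returned / distillate withdrawn)
L = 760 kmol/h, D = 192 kmol/h
R = 760 / 192 = 3.958

3.958


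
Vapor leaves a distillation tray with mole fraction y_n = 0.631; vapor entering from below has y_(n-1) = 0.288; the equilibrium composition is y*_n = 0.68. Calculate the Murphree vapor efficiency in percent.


Murphree vapor efficiency: EMV = (y_n - y_(n-1)) / (y*_n - y_(n-1)) * 100
EMV = (0.631 - 0.288) / (0.68 - 0.288) * 100 = 0.343 / 0.392 * 100 = 87.50

87.50 %


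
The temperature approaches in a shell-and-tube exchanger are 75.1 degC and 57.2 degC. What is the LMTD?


LMTD = (dT1 - dT2) / ln(dT1/dT2)
= (75.1 - 57.2) / ln(75.1 / 57.2) = 17.9 / 0.272267 = 65.74

65.74 degC


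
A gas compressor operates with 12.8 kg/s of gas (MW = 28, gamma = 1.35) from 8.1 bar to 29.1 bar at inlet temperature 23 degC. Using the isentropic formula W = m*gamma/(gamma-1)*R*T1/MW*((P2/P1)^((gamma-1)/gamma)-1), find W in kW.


Isentropic work: W = m*(gamma/(gamma-1))*(R*T1/MW)*((P2/P1)^((gamma-1)/gamma) - 1)
T1 = 23 + 273.15 = 296.15 K
Pressure ratio = 29.1 / 8.1 = 3.59259
Exponent = (1.35 - 1)/1.35 = 0.259259
(P2/P1)^exp - 1 = 3.59259^0.259259 - 1 = 0.393139
W = 12.8 * 1.35 / 0.35 * 8.314 * 296.15 / 28 * 0.393139 = 1707

1707 kW


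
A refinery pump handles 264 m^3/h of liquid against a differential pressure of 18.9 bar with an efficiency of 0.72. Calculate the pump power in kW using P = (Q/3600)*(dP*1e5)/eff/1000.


Q = 264 / 3600 = 0.0733333 m^3/s
P = 0.0733333 * (18.9 * 1e5) / 0.72 / 1000 = 192.5

192.5 kW


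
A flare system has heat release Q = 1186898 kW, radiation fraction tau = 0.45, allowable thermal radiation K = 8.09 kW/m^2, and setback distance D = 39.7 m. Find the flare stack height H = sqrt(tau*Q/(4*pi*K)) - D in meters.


tau*Q/(4*pi*K) = 0.45 * 1186898 / (4 * pi * 8.09) = 5253.73
sqrt(5253.73) = 72.4826
H = 72.4826 - 39.7 = 32.78

32.78 m


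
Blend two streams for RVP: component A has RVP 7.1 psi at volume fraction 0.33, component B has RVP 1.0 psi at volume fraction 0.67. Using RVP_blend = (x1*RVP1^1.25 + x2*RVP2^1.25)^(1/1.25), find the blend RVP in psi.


Chevron index: RVP_blend = (sum xi*RVPi^1.25)^(1/1.25)
RVP^1.25 terms: 0.33 * 7.1^1.25 + 0.67 * 1.0^1.25 = 4.49461
RVP_blend = 4.49461^(1/1.25) = 3.328

3.328 psi


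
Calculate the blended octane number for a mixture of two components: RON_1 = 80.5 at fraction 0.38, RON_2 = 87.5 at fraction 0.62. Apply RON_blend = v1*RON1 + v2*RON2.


Linear blending: RON_blend = sum(vi * RONi)
Contribution 1: 0.38 * 80.5 = 30.59
Contribution 2: 0.62 * 87.5 = 54.25
RON_blend = 30.59 + 54.25 = 84.84

84.84


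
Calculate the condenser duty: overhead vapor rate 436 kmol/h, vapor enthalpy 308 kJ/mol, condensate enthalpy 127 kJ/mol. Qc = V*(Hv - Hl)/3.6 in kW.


Qc = 436 * (308 - 127) / 3.6 = 436 * 181 / 3.6 = 21920

21920 kW


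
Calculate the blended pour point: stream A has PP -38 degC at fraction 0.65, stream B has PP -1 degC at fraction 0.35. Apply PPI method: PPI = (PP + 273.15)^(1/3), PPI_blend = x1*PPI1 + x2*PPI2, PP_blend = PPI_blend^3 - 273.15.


PPI_1 = (-38 + 273.15)^(1/3) = 6.172318
PPI_2 = (-1 + 273.15)^(1/3) = 6.480414
PPI_blend = 0.65 * 6.172318 + 0.35 * 6.480414 = 6.280152
PP_blend = 6.280152^3 - 273.15 = 247.6911 - 273.15 = -25.46

-25.46 degC


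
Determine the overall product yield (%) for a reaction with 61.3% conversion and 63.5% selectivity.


Overall yield = conversion (%) * selectivity (%) / 100
Conversion = 61.3%, Selectivity = 63.5%
Y = 61.3 * 63.5 / 100
= 38.9255 %

38.9255 %


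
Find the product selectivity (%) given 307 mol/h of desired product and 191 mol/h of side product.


Selectivity = desired / (desired + undesired) * 100
Total products = 307 + 191 = 498 mol/h
S = 307 / 498 * 100
= 0.6165 * 100
= 61.65 %

61.65 %


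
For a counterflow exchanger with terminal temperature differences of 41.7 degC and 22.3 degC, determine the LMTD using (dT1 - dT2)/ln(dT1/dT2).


LMTD = (dT1 - dT2) / ln(dT1/dT2)
= (41.7 - 22.3) / ln(41.7 / 22.3) = 19.4 / 0.625914 = 30.99

30.99 degC


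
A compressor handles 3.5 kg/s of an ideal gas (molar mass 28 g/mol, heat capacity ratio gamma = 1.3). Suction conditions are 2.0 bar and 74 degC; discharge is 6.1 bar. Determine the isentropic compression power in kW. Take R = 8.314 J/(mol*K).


Isentropic work: W = m*(gamma/(gamma-1))*(R*T1/MW)*((P2/P1)^((gamma-1)/gamma) - 1)
T1 = 74 + 273.15 = 347.15 K
Pressure ratio = 6.1 / 2.0 = 3.05
Exponent = (1.3 - 1)/1.3 = 0.230769
(P2/P1)^exp - 1 = 3.05^0.230769 - 1 = 0.293485
W = 3.5 * 1.3 / 0.3 * 8.314 * 347.15 / 28 * 0.293485 = 458.8

458.8 kW


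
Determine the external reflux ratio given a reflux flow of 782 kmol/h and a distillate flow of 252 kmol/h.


Reflux ratio definition: R = L / D (liquid returned / distillate withdrawn)
L = 782 kmol/h, D = 252 kmol/h
R = 782 / 252 = 3.103

3.103


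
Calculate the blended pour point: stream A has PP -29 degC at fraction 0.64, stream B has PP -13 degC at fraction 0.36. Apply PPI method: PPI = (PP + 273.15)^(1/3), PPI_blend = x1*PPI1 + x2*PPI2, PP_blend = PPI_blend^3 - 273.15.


PPI_1 = (-29 + 273.15)^(1/3) = 6.25008
PPI_2 = (-13 + 273.15)^(1/3) = 6.383731
PPI_blend = 0.64 * 6.25008 + 0.36 * 6.383731 = 6.298194
PP_blend = 6.298194^3 - 273.15 = 249.832 - 273.15 = -23.32

-23.32 degC


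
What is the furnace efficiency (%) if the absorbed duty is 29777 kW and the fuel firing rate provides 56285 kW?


Furnace efficiency = Q_absorbed / Q_fuel * 100
= 29777 / 56285 * 100 = 52.90

52.90 %


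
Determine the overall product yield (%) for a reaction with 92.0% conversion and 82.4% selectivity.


Overall yield = conversion (%) * selectivity (%) / 100
Conversion = 92.0%, Selectivity = 82.4%
Y = 92.0 * 82.4 / 100
= 75.808 %

75.808 %


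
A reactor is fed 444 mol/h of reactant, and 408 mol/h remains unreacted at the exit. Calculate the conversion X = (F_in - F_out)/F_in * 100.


X = (F_in - F_out) / F_in * 100
Moles reacted = 444 - 408 = 36
X = 36 / 444 * 100
= 0.08108 * 100
= 8.108 %

8.108 %


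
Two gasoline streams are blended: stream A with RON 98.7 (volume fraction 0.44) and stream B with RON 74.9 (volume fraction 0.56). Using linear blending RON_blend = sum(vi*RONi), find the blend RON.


Linear blending: RON_blend = sum(vi * RONi)
Contribution 1: 0.44 * 98.7 = 43.428
Contribution 2: 0.56 * 74.9 = 41.944
RON_blend = 43.428 + 41.944 = 85.372

85.372
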